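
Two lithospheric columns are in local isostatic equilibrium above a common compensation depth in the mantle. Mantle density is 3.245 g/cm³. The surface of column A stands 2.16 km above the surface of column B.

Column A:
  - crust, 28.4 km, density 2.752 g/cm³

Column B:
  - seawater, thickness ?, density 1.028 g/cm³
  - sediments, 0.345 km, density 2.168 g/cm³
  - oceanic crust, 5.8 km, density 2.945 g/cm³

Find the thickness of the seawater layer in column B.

2.2 km

Take the compensation level at the base of the deeper column (depth z_c below the surface of column A) and equate Σ ρ_i t_i down to z_c; mantle fills any gap and the z_c terms cancel.
Column A: 28.4×2.752 + (z_c − 28.4)×3.245
Column B: 2.16×0 + x×1.028 + 0.345×2.168 + 5.8×2.945 + (z_c − 2.16 − 6.145 − x)×3.245
The z_c×3.245 term appears on both sides and cancels. Collect the known terms of each column as K = Σ(ρt)_known − 3.245 × (depth of known layers): K_A = 78.1568 − 3.245×28.4 = −14.0012; K_B = 17.82896 − 3.245×(2.16 + 6.145) = −9.120765.
Balance: K_A = K_B − x×(3.245 − 1.028), so x = (K_B − K_A)/(3.245 − 1.028) = 4.88043/2.217 = 2.2 km.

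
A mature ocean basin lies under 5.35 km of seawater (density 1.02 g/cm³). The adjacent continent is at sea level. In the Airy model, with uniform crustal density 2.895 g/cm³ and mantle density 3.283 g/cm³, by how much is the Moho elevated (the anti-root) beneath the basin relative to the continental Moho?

25.9 km

For local isostatic compensation: replacing crust with seawater at the top is compensated by replacing crust with mantle at the base: d (ρ_c − ρ_w) = a (ρ_m − ρ_c).
a = d (ρ_c − ρ_w)/(ρ_m − ρ_c) = 5.35 km × 1.875/0.388 = 25.9 km.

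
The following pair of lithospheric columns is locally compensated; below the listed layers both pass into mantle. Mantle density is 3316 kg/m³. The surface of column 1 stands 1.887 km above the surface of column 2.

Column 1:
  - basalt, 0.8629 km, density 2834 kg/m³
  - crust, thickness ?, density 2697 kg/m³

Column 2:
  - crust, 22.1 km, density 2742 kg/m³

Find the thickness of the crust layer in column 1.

Take the compensation level at the base of the deeper column (depth z_c below the surface of column 1) and equate Σ ρ_i t_i down to z_c; mantle fills any gap and the z_c terms cancel.
Column 1: 0.8629×2834 + x×2697 + (z_c − 0.8629 − x)×3316
Column 2: 1.887×0 + 22.1×2742 + (z_c − 1.887 − 22.1)×3316
The z_c×3316 term appears on both sides and cancels. Collect the known terms of each column as K = Σ(ρt)_known − 3316 × (depth of known layers): K_1 = 2445.4586 − 3316×0.8629 = −415.9178; K_2 = 60598.2 − 3316×(1.887 + 22.1) = −18942.692.
Balance: K_1 − x×(3316 − 2697) = K_2, so x = (K_1 − K_2)/(3316 − 2697) = 18526.8/619 = 29.9 km.

29.9 km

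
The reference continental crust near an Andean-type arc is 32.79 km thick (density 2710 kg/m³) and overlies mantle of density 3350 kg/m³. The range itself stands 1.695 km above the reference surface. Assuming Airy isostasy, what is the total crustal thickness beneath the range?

41.7 km

Root depth r = h ρ_c / (ρ_m − ρ_c) = 1.695 km × 2710 / 640 = 7.177 km.
Total thickness = T + h + r = 32.79 km + 1.695 km + 7.177 km = 41.7 km.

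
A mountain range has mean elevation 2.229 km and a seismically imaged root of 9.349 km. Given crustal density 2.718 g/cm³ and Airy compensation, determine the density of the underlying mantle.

Airy balance: ρ_c h = (ρ_m − ρ_c) r → ρ_m = ρ_c (1 + h/r).
ρ_m = 2.718 × (1 + 2.229 km/9.349 km) = 3.37 g/cm³.

3.37 g/cm³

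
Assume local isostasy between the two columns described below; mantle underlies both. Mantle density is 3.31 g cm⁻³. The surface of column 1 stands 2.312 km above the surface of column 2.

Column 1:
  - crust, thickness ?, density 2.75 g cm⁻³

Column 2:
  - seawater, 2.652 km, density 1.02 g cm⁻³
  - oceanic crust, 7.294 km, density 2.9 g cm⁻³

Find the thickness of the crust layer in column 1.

29.9 km

Take the compensation level at the base of the deeper column (depth z_c below the surface of column 1) and equate Σ ρ_i t_i down to z_c; mantle fills any gap and the z_c terms cancel.
Column 1: x×2.75 + (z_c − 0 − x)×3.31
Column 2: 2.312×0 + 2.652×1.02 + 7.294×2.9 + (z_c − 2.312 − 9.946)×3.31
The z_c×3.31 term appears on both sides and cancels. Collect the known terms of each column as K = Σ(ρt)_known − 3.31 × (depth of known layers): K_1 = 0 − 3.31×0 = 0; K_2 = 23.85764 − 3.31×(2.312 + 9.946) = −16.71634.
Balance: K_1 − x×(3.31 − 2.75) = K_2, so x = (K_1 − K_2)/(3.31 − 2.75) = 16.7163/0.56 = 29.9 km.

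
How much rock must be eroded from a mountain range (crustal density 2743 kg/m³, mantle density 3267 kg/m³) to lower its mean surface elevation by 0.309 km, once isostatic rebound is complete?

Net drop Δ = e − u = e − e ρ_c/ρ_m = e (ρ_m − ρ_c)/ρ_m.
e = Δ ρ_m/(ρ_m − ρ_c) = 0.309 km × 3267/524 = 1.93 km.

1.93 km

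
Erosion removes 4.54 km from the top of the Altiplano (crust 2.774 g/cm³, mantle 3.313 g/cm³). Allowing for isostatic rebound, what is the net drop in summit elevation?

Rebound u = e ρ_c/ρ_m = 4.54 km × 2.774/3.313 = 3.801 km.
Net surface drop = e − u = 4.54 km − 3.801 km = e (ρ_m − ρ_c)/ρ_m = 0.739 km.

0.739 km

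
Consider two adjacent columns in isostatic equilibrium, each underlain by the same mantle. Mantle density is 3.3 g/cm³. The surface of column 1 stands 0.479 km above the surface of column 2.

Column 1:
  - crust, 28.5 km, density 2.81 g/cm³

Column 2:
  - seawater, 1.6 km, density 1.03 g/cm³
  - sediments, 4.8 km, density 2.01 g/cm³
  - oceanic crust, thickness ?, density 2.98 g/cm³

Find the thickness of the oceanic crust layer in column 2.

Take the compensation level at the base of the deeper column (depth z_c below the surface of column 1) and equate Σ ρ_i t_i down to z_c; mantle fills any gap and the z_c terms cancel.
Column 1: 28.5×2.81 + (z_c − 28.5)×3.3
Column 2: 0.479×0 + 1.6×1.03 + 4.8×2.01 + x×2.98 + (z_c − 0.479 − 6.4 − x)×3.3
The z_c×3.3 term appears on both sides and cancels. Collect the known terms of each column as K = Σ(ρt)_known − 3.3 × (depth of known layers): K_1 = 80.085 − 3.3×28.5 = −13.965; K_2 = 11.296 − 3.3×(0.479 + 6.4) = −11.4047.
Balance: K_1 = K_2 − x×(3.3 − 2.98), so x = (K_2 − K_1)/(3.3 − 2.98) = 2.5603/0.32 = 8 km.

8 km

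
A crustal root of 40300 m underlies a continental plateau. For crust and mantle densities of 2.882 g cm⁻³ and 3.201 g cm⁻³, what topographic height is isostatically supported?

4460 m

Balancing pressure at the compensation depth: ρ_c h = (ρ_m − ρ_c) r.
h = r (ρ_m − ρ_c) / ρ_c = 40300 m × (3.201 − 2.882) / 2.882 = 4460 m.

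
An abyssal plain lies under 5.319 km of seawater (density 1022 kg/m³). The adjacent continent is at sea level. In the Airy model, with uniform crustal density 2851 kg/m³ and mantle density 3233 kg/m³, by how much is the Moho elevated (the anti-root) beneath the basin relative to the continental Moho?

25.5 km

For local isostatic compensation: replacing crust with seawater at the top is compensated by replacing crust with mantle at the base: d (ρ_c − ρ_w) = a (ρ_m − ρ_c).
a = d (ρ_c − ρ_w)/(ρ_m − ρ_c) = 5.319 km × 1829/382 = 25.5 km.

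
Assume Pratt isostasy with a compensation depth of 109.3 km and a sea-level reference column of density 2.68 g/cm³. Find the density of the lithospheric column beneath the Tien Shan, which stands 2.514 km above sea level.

Pratt balance: ρ_ref D = ρ (D + h).
ρ = ρ_ref D/(D + h) = 2.68 × 109.3 km/(109.3 km + 2.514 km) = 2.62 g/cm³.

2.62 g/cm³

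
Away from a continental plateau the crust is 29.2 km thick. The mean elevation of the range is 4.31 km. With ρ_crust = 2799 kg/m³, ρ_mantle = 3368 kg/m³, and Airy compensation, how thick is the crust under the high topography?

Root depth r = h ρ_c / (ρ_m − ρ_c) = 4.31 km × 2799 / 569 = 21.2 km.
Total thickness = T + h + r = 29.2 km + 4.31 km + 21.2 km = 54.7 km.

54.7 km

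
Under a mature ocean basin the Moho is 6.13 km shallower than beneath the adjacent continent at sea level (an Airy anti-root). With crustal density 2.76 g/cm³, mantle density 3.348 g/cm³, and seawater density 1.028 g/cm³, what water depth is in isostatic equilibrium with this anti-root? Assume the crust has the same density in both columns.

2.08 km

Replacing a thickness d of crust by seawater at the top must be balanced by replacing crust with mantle at the base: d (ρ_c − ρ_w) = a (ρ_m − ρ_c).
d = a (ρ_m − ρ_c)/(ρ_c − ρ_w) = 6.13 km × 0.588/1.732 = 2.08 km.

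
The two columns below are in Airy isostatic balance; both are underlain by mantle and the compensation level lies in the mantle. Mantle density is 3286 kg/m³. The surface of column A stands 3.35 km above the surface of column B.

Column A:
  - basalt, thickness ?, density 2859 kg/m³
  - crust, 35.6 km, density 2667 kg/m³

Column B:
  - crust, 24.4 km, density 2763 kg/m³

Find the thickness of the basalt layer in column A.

4.06 km

Take the compensation level at the base of the deeper column (depth z_c below the surface of column A) and equate Σ ρ_i t_i down to z_c; mantle fills any gap and the z_c terms cancel.
Column A: x×2859 + 35.6×2667 + (z_c − 35.6 − x)×3286
Column B: 3.35×0 + 24.4×2763 + (z_c − 3.35 − 24.4)×3286
The z_c×3286 term appears on both sides and cancels. Collect the known terms of each column as K = Σ(ρt)_known − 3286 × (depth of known layers): K_A = 94945.2 − 3286×35.6 = −22036.4; K_B = 67417.2 − 3286×(3.35 + 24.4) = −23769.3.
Balance: K_A − x×(3286 − 2859) = K_B, so x = (K_A − K_B)/(3286 − 2859) = 1732.9/427 = 4.06 km.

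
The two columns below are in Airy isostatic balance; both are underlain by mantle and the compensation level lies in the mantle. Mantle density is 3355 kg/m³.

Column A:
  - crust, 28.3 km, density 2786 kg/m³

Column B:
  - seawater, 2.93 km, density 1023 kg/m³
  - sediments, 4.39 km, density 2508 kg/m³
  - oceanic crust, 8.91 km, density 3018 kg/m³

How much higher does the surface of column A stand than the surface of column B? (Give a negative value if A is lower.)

0.76 km

For any compensation level in the mantle, the mantle terms cancel and isostasy reduces to e = (Σt_A − Σt_B) − (Σ(ρt)_A − Σ(ρt)_B) / ρ_m.
Σt_A = 28.3 km; Σt_B = 16.23 km; Σ(ρt)_A = 78843.8; Σ(ρt)_B = 40897.89 (in km·kg/m³).
e = (28.3 − 16.23) − (78843.8 − 40897.89) / 3355 = 0.76 km.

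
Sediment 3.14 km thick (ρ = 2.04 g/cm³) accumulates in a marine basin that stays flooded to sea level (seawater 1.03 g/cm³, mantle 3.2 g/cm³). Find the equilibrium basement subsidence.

1.46 km

Submarine loading: the sediment displaces seawater, and the subsidence is in turn flooded, so s (ρ_m − ρ_w) = t (ρ_sed − ρ_w).
s = 3.14 km × (2.04 − 1.03) / (3.2 − 1.03) = 1.46 km.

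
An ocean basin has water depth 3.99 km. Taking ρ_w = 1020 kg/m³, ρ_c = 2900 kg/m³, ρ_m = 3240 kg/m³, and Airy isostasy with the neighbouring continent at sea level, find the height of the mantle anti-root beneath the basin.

22.1 km

By Archimedes' principle applied to the lithosphere: replacing crust with seawater at the top is compensated by replacing crust with mantle at the base: d (ρ_c − ρ_w) = a (ρ_m − ρ_c).
a = d (ρ_c − ρ_w)/(ρ_m − ρ_c) = 3.99 km × 1880/340 = 22.1 km.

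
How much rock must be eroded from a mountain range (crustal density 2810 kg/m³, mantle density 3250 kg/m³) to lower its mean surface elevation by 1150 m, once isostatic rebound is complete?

Net drop Δ = e − u = e − e ρ_c/ρ_m = e (ρ_m − ρ_c)/ρ_m.
e = Δ ρ_m/(ρ_m − ρ_c) = 1150 m × 3250/440 = 8490 m.

8490 m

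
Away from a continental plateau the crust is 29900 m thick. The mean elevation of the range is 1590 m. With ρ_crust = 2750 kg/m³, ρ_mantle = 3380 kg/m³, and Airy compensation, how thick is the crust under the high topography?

Root depth r = h ρ_c / (ρ_m − ρ_c) = 1590 m × 2750 / 630 = 6940 m.
Total thickness = T + h + r = 29900 m + 1590 m + 6940 m = 38400 m.

38400 m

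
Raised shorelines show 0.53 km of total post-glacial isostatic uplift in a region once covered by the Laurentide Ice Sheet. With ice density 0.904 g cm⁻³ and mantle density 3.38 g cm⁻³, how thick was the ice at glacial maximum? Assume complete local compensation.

u = t ρ_ice/ρ_m → t = u ρ_m/ρ_ice = 0.53 km × 3.38/0.904 = 1.98 km.

1.98 km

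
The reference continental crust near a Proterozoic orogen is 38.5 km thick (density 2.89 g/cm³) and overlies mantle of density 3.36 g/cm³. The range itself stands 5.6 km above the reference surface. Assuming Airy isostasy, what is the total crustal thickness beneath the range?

78.5 km

Root depth r = h ρ_c / (ρ_m − ρ_c) = 5.6 km × 2.89 / 0.47 = 34.43 km.
Total thickness = T + h + r = 38.5 km + 5.6 km + 34.43 km = 78.5 km.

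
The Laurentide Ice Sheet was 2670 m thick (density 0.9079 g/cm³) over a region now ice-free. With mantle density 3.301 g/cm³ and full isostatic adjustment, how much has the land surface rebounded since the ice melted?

Removing the load lets mantle flow back in; uplift u satisfies ρ_ice t = ρ_m u.
u = t ρ_ice/ρ_m = 2670 m × 0.9079/3.301 = 734 m.

734 m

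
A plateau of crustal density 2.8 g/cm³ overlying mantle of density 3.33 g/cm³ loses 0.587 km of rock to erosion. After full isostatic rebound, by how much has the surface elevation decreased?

Rebound u = e ρ_c/ρ_m = 0.587 km × 2.8/3.33 = 0.4936 km.
Net surface drop = e − u = 0.587 km − 0.4936 km = e (ρ_m − ρ_c)/ρ_m = 0.0934 km.

0.0934 km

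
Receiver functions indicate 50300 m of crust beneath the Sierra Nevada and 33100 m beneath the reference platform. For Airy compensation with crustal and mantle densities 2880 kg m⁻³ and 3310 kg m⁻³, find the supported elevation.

Excess crust Δ = 50300 m − 33100 m = 17200 m, split between elevation h and root r with h + r = Δ.
Airy balance ρ_c h = (ρ_m − ρ_c) r gives r = h ρ_c/(ρ_m − ρ_c), so h (1 + ρ_c/(ρ_m − ρ_c)) = Δ, i.e. h = Δ (ρ_m − ρ_c)/ρ_m.
h = 17200 m × 430/3310 = 2230 m.

2230 m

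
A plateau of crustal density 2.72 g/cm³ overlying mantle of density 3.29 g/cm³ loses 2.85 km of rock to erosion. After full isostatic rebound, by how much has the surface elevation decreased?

Rebound u = e ρ_c/ρ_m = 2.85 km × 2.72/3.29 = 2.356 km.
Net surface drop = e − u = 2.85 km − 2.356 km = e (ρ_m − ρ_c)/ρ_m = 0.494 km.

0.494 km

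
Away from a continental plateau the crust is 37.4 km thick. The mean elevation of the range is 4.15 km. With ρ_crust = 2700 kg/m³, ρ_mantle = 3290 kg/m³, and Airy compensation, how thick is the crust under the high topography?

Root depth r = h ρ_c / (ρ_m − ρ_c) = 4.15 km × 2700 / 590 = 18.99 km.
Total thickness = T + h + r = 37.4 km + 4.15 km + 18.99 km = 60.5 km.

60.5 km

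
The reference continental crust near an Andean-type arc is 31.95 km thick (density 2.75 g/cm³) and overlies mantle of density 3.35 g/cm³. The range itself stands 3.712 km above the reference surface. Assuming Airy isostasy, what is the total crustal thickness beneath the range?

52.7 km

Root depth r = h ρ_c / (ρ_m − ρ_c) = 3.712 km × 2.75 / 0.6 = 17.01 km.
Total thickness = T + h + r = 31.95 km + 3.712 km + 17.01 km = 52.7 km.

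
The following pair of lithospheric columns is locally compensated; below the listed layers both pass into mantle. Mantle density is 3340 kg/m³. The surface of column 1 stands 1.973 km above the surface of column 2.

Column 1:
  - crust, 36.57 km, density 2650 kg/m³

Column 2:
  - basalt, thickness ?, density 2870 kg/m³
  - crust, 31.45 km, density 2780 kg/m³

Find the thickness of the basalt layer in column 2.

Take the compensation level at the base of the deeper column (depth z_c below the surface of column 1) and equate Σ ρ_i t_i down to z_c; mantle fills any gap and the z_c terms cancel.
Column 1: 36.57×2650 + (z_c − 36.57)×3340
Column 2: 1.973×0 + x×2870 + 31.45×2780 + (z_c − 1.973 − 31.45 − x)×3340
The z_c×3340 term appears on both sides and cancels. Collect the known terms of each column as K = Σ(ρt)_known − 3340 × (depth of known layers): K_1 = 96910.5 − 3340×36.57 = −25233.3; K_2 = 87431 − 3340×(1.973 + 31.45) = −24201.82.
Balance: K_1 = K_2 − x×(3340 − 2870), so x = (K_2 − K_1)/(3340 − 2870) = 1031.48/470 = 2.19 km.

2.19 km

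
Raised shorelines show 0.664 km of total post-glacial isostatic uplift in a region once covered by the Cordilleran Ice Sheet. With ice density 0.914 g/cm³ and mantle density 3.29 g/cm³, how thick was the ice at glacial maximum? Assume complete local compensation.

2.39 km

u = t ρ_ice/ρ_m → t = u ρ_m/ρ_ice = 0.664 km × 3.29/0.914 = 2.39 km.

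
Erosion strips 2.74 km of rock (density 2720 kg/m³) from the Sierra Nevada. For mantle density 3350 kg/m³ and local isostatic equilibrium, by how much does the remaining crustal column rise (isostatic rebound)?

Unloading: uplift u = e ρ_c/ρ_m = 2.74 km × 2720/3350 = 2.22 km.

2.22 km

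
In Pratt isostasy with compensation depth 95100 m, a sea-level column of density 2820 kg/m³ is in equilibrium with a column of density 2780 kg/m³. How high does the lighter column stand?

1370 m

ρ_ref D = ρ (D + h) → h = D (ρ_ref − ρ)/ρ.
h = 95100 m × (2820 − 2780)/2780 = 1370 m.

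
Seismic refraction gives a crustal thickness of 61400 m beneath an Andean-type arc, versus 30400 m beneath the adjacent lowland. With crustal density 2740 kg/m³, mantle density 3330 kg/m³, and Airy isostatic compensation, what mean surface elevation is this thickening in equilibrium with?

Excess crust Δ = 61400 m − 30400 m = 31000 m, split between elevation h and root r with h + r = Δ.
Airy balance ρ_c h = (ρ_m − ρ_c) r gives r = h ρ_c/(ρ_m − ρ_c), so h (1 + ρ_c/(ρ_m − ρ_c)) = Δ, i.e. h = Δ (ρ_m − ρ_c)/ρ_m.
h = 31000 m × 590/3330 = 5490 m.

5490 m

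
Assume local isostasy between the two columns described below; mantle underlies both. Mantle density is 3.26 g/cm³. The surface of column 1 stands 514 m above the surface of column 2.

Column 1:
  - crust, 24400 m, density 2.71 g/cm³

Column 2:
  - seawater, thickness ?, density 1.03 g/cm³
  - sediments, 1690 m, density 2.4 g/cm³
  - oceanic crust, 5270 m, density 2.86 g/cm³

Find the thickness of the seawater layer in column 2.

Take the compensation level at the base of the deeper column (depth z_c below the surface of column 1) and equate Σ ρ_i t_i down to z_c; mantle fills any gap and the z_c terms cancel.
Column 1: 24400×2.71 + (z_c − 24400)×3.26
Column 2: 514×0 + x×1.03 + 1690×2.4 + 5270×2.86 + (z_c − 514 − 6960 − x)×3.26
The z_c×3.26 term appears on both sides and cancels. Collect the known terms of each column as K = Σ(ρt)_known − 3.26 × (depth of known layers): K_1 = 66124 − 3.26×24400 = −13420; K_2 = 19128.2 − 3.26×(514 + 6960) = −5237.04.
Balance: K_1 = K_2 − x×(3.26 − 1.03), so x = (K_2 − K_1)/(3.26 − 1.03) = 8182.96/2.23 = 3670 m.

3670 m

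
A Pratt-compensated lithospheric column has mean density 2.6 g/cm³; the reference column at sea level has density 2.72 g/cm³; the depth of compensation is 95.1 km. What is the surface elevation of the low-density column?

4.39 km

ρ_ref D = ρ (D + h) → h = D (ρ_ref − ρ)/ρ.
h = 95.1 km × (2.72 − 2.6)/2.6 = 4.39 km.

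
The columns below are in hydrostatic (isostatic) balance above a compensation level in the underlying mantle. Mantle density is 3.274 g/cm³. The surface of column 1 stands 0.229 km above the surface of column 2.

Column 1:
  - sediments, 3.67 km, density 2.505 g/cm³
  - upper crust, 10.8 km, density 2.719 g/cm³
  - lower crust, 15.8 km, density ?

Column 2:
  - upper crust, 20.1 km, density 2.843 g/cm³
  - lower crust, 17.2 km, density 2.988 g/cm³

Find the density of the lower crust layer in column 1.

Take the compensation level at the base of the deeper column (depth z_c below the surface of column 1) and equate Σ ρ_i t_i down to z_c; mantle fills any gap and the z_c terms cancel.
Column 1: 3.67×2.505 + 10.8×2.719 + 15.8×ρ + (z_c − 30.27)×3.274
Column 2: 0.229×0 + 20.1×2.843 + 17.2×2.988 + (z_c − 0.229 − 37.3)×3.274
The z_c×3.274 term appears on both sides and cancels. Collect the known terms of each column as K = Σ(ρt)_known − 3.274 × (depth of known layers): K_1 = 38.55855 − 3.274×30.27 = −60.54543; K_2 = 108.5379 − 3.274×(0.229 + 37.3) = −14.332046.
Balance: K_1 + 15.8×ρ = K_2, so ρ = (K_2 − K_1)/15.8 = 46.2134/15.8 = 2.92 g/cm³.

2.92 g/cm³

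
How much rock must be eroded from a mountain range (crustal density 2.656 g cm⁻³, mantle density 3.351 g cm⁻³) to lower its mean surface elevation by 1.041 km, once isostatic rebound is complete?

Net drop Δ = e − u = e − e ρ_c/ρ_m = e (ρ_m − ρ_c)/ρ_m.
e = Δ ρ_m/(ρ_m − ρ_c) = 1.041 km × 3.351/0.695 = 5.02 km.

5.02 km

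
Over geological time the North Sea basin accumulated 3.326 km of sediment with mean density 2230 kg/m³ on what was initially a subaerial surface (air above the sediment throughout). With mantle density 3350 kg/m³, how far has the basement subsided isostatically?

Subaerial load: s = t ρ_sed / ρ_m = 3.326 km × 2230/3350 = 2.21 km.

2.21 km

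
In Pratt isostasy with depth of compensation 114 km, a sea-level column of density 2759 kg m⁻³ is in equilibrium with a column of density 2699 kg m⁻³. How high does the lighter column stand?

2.53 km

ρ_ref D = ρ (D + h) → h = D (ρ_ref − ρ)/ρ.
h = 114 km × (2759 − 2699)/2699 = 2.53 km.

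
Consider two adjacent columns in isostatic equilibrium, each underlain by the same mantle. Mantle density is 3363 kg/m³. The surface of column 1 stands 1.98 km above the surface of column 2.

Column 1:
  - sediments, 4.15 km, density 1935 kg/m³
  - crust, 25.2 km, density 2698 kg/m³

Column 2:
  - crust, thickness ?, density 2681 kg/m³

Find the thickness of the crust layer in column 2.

Take the compensation level at the base of the deeper column (depth z_c below the surface of column 1) and equate Σ ρ_i t_i down to z_c; mantle fills any gap and the z_c terms cancel.
Column 1: 4.15×1935 + 25.2×2698 + (z_c − 29.35)×3363
Column 2: 1.98×0 + x×2681 + (z_c − 1.98 − 0 − x)×3363
The z_c×3363 term appears on both sides and cancels. Collect the known terms of each column as K = Σ(ρt)_known − 3363 × (depth of known layers): K_1 = 76019.85 − 3363×29.35 = −22684.2; K_2 = 0 − 3363×(1.98 + 0) = −6658.74.
Balance: K_1 = K_2 − x×(3363 − 2681), so x = (K_2 − K_1)/(3363 − 2681) = 16025.5/682 = 23.5 km.

23.5 km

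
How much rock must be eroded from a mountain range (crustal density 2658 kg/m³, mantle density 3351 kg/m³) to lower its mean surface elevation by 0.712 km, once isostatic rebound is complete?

Net drop Δ = e − u = e − e ρ_c/ρ_m = e (ρ_m − ρ_c)/ρ_m.
e = Δ ρ_m/(ρ_m − ρ_c) = 0.712 km × 3351/693 = 3.44 km.

3.44 km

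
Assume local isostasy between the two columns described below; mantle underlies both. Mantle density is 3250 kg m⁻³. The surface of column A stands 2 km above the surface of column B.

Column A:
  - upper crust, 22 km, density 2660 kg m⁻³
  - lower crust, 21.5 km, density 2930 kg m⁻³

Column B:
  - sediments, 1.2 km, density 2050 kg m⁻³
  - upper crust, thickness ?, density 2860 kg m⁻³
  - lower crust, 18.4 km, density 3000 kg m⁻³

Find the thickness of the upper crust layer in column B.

18.8 km

Take the compensation level at the base of the deeper column (depth z_c below the surface of column A) and equate Σ ρ_i t_i down to z_c; mantle fills any gap and the z_c terms cancel.
Column A: 22×2660 + 21.5×2930 + (z_c − 43.5)×3250
Column B: 2×0 + 1.2×2050 + x×2860 + 18.4×3000 + (z_c − 2 − 19.6 − x)×3250
The z_c×3250 term appears on both sides and cancels. Collect the known terms of each column as K = Σ(ρt)_known − 3250 × (depth of known layers): K_A = 121515 − 3250×43.5 = −19860; K_B = 57660 − 3250×(2 + 19.6) = −12540.
Balance: K_A = K_B − x×(3250 − 2860), so x = (K_B − K_A)/(3250 − 2860) = 7320/390 = 18.8 km.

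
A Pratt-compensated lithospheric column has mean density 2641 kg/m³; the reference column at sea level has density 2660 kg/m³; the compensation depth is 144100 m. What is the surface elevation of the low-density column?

1040 m

ρ_ref D = ρ (D + h) → h = D (ρ_ref − ρ)/ρ.
h = 144100 m × (2660 − 2641)/2641 = 1040 m.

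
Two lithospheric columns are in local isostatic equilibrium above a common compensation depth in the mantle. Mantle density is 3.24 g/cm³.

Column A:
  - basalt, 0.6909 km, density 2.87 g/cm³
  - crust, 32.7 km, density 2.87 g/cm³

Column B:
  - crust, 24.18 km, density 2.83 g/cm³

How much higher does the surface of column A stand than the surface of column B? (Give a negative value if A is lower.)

For any compensation level in the mantle, the mantle terms cancel and isostasy reduces to e = (Σt_A − Σt_B) − (Σ(ρt)_A − Σ(ρt)_B) / ρ_m.
Σt_A = 33.3909 km; Σt_B = 24.18 km; Σ(ρt)_A = 95.831883; Σ(ρt)_B = 68.4294 (in km·g/cm³).
e = (33.3909 − 24.18) − (95.831883 − 68.4294) / 3.24 = 0.753 km.

0.753 km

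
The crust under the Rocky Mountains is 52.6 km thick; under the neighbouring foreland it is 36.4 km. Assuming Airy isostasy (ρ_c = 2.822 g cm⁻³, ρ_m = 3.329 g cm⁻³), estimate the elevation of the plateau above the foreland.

Excess crust Δ = 52.6 km − 36.4 km = 16.2 km, split between elevation h and root r with h + r = Δ.
Airy balance ρ_c h = (ρ_m − ρ_c) r gives r = h ρ_c/(ρ_m − ρ_c), so h (1 + ρ_c/(ρ_m − ρ_c)) = Δ, i.e. h = Δ (ρ_m − ρ_c)/ρ_m.
h = 16.2 km × 0.507/3.329 = 2.47 km.

2.47 km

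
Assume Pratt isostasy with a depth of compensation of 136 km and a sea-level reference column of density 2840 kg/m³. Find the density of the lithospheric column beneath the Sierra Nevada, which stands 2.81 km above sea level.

Pratt balance: ρ_ref D = ρ (D + h).
ρ = ρ_ref D/(D + h) = 2840 × 136 km/(136 km + 2.81 km) = 2780 kg/m³.

2780 kg/m³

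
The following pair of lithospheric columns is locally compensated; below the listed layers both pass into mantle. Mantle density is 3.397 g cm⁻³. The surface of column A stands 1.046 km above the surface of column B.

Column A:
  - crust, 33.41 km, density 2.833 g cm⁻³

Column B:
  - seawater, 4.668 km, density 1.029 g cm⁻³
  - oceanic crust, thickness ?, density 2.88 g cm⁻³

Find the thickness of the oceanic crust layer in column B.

Take the compensation level at the base of the deeper column (depth z_c below the surface of column A) and equate Σ ρ_i t_i down to z_c; mantle fills any gap and the z_c terms cancel.
Column A: 33.41×2.833 + (z_c − 33.41)×3.397
Column B: 1.046×0 + 4.668×1.029 + x×2.88 + (z_c − 1.046 − 4.668 − x)×3.397
The z_c×3.397 term appears on both sides and cancels. Collect the known terms of each column as K = Σ(ρt)_known − 3.397 × (depth of known layers): K_A = 94.65053 − 3.397×33.41 = −18.84324; K_B = 4.803372 − 3.397×(1.046 + 4.668) = −14.607086.
Balance: K_A = K_B − x×(3.397 − 2.88), so x = (K_B − K_A)/(3.397 − 2.88) = 4.23615/0.517 = 8.19 km.

8.19 km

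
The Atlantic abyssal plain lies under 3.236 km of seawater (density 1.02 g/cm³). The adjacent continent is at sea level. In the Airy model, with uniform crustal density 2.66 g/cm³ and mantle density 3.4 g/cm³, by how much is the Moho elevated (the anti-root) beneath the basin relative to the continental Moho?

7.17 km

Equating mass per unit area of the two columns: replacing crust with seawater at the top is compensated by replacing crust with mantle at the base: d (ρ_c − ρ_w) = a (ρ_m − ρ_c).
a = d (ρ_c − ρ_w)/(ρ_m − ρ_c) = 3.236 km × 1.64/0.74 = 7.17 km.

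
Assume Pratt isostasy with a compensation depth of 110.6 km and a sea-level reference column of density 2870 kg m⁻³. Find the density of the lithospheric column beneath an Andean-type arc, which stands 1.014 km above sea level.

2840 kg m⁻³

Pratt balance: ρ_ref D = ρ (D + h).
ρ = ρ_ref D/(D + h) = 2870 × 110.6 km/(110.6 km + 1.014 km) = 2840 kg m⁻³.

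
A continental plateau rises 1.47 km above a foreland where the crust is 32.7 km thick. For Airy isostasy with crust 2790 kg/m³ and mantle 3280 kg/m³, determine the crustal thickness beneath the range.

Root depth r = h ρ_c / (ρ_m − ρ_c) = 1.47 km × 2790 / 490 = 8.37 km.
Total thickness = T + h + r = 32.7 km + 1.47 km + 8.37 km = 42.5 km.

42.5 km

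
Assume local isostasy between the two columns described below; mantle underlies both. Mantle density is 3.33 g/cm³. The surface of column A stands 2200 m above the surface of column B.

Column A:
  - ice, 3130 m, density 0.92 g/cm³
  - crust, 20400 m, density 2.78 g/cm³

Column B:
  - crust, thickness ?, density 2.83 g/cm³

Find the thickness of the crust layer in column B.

22900 m

Take the compensation level at the base of the deeper column (depth z_c below the surface of column A) and equate Σ ρ_i t_i down to z_c; mantle fills any gap and the z_c terms cancel.
Column A: 3130×0.92 + 20400×2.78 + (z_c − 23530)×3.33
Column B: 2200×0 + x×2.83 + (z_c − 2200 − 0 − x)×3.33
The z_c×3.33 term appears on both sides and cancels. Collect the known terms of each column as K = Σ(ρt)_known − 3.33 × (depth of known layers): K_A = 59591.6 − 3.33×23530 = −18763.3; K_B = 0 − 3.33×(2200 + 0) = −7326.
Balance: K_A = K_B − x×(3.33 − 2.83), so x = (K_B − K_A)/(3.33 − 2.83) = 11437.3/0.5 = 22900 m.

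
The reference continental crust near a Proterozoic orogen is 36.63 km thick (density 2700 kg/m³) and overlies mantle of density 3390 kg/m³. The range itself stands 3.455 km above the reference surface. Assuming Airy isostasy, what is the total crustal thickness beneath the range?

Root depth r = h ρ_c / (ρ_m − ρ_c) = 3.455 km × 2700 / 690 = 13.52 km.
Total thickness = T + h + r = 36.63 km + 3.455 km + 13.52 km = 53.6 km.

53.6 km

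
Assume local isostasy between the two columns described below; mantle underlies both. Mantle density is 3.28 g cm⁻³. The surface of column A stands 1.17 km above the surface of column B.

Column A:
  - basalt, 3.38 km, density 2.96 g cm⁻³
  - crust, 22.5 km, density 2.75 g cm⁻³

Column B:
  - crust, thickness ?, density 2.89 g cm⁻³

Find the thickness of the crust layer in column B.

23.5 km

Take the compensation level at the base of the deeper column (depth z_c below the surface of column A) and equate Σ ρ_i t_i down to z_c; mantle fills any gap and the z_c terms cancel.
Column A: 3.38×2.96 + 22.5×2.75 + (z_c − 25.88)×3.28
Column B: 1.17×0 + x×2.89 + (z_c − 1.17 − 0 − x)×3.28
The z_c×3.28 term appears on both sides and cancels. Collect the known terms of each column as K = Σ(ρt)_known − 3.28 × (depth of known layers): K_A = 71.8798 − 3.28×25.88 = −13.0066; K_B = 0 − 3.28×(1.17 + 0) = −3.8376.
Balance: K_A = K_B − x×(3.28 − 2.89), so x = (K_B − K_A)/(3.28 − 2.89) = 9.169/0.39 = 23.5 km.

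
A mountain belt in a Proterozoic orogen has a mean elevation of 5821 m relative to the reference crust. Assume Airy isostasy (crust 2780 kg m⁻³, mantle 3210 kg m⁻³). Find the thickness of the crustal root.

37600 m

Isostatic balance requires: the weight of the topography is balanced by the buoyancy of the root, ρ_c h = (ρ_m − ρ_c) r.
r = h · ρ_c / (ρ_m − ρ_c) = 5821 m × 2780 / (3210 − 2780) = 37600 m.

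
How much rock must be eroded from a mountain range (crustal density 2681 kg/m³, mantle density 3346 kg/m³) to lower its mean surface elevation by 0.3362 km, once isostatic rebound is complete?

Net drop Δ = e − u = e − e ρ_c/ρ_m = e (ρ_m − ρ_c)/ρ_m.
e = Δ ρ_m/(ρ_m − ρ_c) = 0.3362 km × 3346/665 = 1.69 km.

1.69 km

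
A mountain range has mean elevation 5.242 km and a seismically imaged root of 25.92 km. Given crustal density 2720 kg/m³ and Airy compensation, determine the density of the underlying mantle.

Airy balance: ρ_c h = (ρ_m − ρ_c) r → ρ_m = ρ_c (1 + h/r).
ρ_m = 2720 × (1 + 5.242 km/25.92 km) = 3270 kg/m³.

3270 kg/m³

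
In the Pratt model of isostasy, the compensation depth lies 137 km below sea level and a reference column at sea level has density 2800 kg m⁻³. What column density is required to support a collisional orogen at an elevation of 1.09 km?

Pratt balance: ρ_ref D = ρ (D + h).
ρ = ρ_ref D/(D + h) = 2800 × 137 km/(137 km + 1.09 km) = 2780 kg m⁻³.

2780 kg m⁻³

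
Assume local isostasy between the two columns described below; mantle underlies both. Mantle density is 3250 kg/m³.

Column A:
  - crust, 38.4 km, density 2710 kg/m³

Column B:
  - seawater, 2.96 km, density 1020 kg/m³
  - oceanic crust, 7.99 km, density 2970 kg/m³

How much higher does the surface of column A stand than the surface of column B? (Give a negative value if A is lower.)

3.66 km

For any compensation level in the mantle, the mantle terms cancel and isostasy reduces to e = (Σt_A − Σt_B) − (Σ(ρt)_A − Σ(ρt)_B) / ρ_m.
Σt_A = 38.4 km; Σt_B = 10.95 km; Σ(ρt)_A = 104064; Σ(ρt)_B = 26749.5 (in km·kg/m³).
e = (38.4 − 10.95) − (104064 − 26749.5) / 3250 = 3.66 km.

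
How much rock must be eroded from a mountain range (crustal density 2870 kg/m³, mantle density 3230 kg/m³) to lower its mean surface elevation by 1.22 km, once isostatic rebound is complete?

10.9 km

Net drop Δ = e − u = e − e ρ_c/ρ_m = e (ρ_m − ρ_c)/ρ_m.
e = Δ ρ_m/(ρ_m − ρ_c) = 1.22 km × 3230/360 = 10.9 km.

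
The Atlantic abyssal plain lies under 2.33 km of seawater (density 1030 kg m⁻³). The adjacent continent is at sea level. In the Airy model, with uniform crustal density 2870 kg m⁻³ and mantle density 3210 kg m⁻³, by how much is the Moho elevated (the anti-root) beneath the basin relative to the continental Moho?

12.6 km

Isostatic balance requires: replacing crust with seawater at the top is compensated by replacing crust with mantle at the base: d (ρ_c − ρ_w) = a (ρ_m − ρ_c).
a = d (ρ_c − ρ_w)/(ρ_m − ρ_c) = 2.33 km × 1840/340 = 12.6 km.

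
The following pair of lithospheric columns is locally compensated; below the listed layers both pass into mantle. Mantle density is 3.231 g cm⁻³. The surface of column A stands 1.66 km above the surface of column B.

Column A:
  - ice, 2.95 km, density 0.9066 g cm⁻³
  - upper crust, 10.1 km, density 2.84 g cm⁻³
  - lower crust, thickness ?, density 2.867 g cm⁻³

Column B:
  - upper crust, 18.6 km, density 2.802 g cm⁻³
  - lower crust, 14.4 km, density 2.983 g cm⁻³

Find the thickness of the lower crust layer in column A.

16.8 km

Take the compensation level at the base of the deeper column (depth z_c below the surface of column A) and equate Σ ρ_i t_i down to z_c; mantle fills any gap and the z_c terms cancel.
Column A: 2.95×0.9066 + 10.1×2.84 + x×2.867 + (z_c − 13.05 − x)×3.231
Column B: 1.66×0 + 18.6×2.802 + 14.4×2.983 + (z_c − 1.66 − 33)×3.231
The z_c×3.231 term appears on both sides and cancels. Collect the known terms of each column as K = Σ(ρt)_known − 3.231 × (depth of known layers): K_A = 31.35847 − 3.231×13.05 = −10.80608; K_B = 95.0724 − 3.231×(1.66 + 33) = −16.91406.
Balance: K_A − x×(3.231 − 2.867) = K_B, so x = (K_A − K_B)/(3.231 − 2.867) = 6.10798/0.364 = 16.8 km.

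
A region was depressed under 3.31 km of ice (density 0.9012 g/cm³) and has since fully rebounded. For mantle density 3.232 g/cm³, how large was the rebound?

0.923 km

Removing the load lets mantle flow back in; uplift u satisfies ρ_ice t = ρ_m u.
u = t ρ_ice/ρ_m = 3.31 km × 0.9012/3.232 = 0.923 km.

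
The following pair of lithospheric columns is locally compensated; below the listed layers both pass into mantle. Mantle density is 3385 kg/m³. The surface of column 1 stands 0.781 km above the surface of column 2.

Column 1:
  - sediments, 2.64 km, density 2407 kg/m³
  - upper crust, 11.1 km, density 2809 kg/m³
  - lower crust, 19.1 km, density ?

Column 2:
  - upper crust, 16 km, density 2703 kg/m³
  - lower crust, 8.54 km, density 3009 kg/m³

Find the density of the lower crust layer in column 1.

2980 kg/m³

Take the compensation level at the base of the deeper column (depth z_c below the surface of column 1) and equate Σ ρ_i t_i down to z_c; mantle fills any gap and the z_c terms cancel.
Column 1: 2.64×2407 + 11.1×2809 + 19.1×ρ + (z_c − 32.84)×3385
Column 2: 0.781×0 + 16×2703 + 8.54×3009 + (z_c − 0.781 − 24.54)×3385
The z_c×3385 term appears on both sides and cancels. Collect the known terms of each column as K = Σ(ρt)_known − 3385 × (depth of known layers): K_1 = 37534.38 − 3385×32.84 = −73629.02; K_2 = 68944.86 − 3385×(0.781 + 24.54) = −16766.725.
Balance: K_1 + 19.1×ρ = K_2, so ρ = (K_2 − K_1)/19.1 = 56862.3/19.1 = 2980 kg/m³.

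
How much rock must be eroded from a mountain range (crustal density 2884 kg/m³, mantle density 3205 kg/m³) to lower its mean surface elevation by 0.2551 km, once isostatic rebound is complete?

Net drop Δ = e − u = e − e ρ_c/ρ_m = e (ρ_m − ρ_c)/ρ_m.
e = Δ ρ_m/(ρ_m − ρ_c) = 0.2551 km × 3205/321 = 2.55 km.

2.55 km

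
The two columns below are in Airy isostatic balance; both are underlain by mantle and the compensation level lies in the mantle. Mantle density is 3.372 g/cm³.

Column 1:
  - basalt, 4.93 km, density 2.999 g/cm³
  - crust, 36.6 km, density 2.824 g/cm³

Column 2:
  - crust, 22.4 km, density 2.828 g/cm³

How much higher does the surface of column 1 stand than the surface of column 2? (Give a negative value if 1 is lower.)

For any compensation level in the mantle, the mantle terms cancel and isostasy reduces to e = (Σt_1 − Σt_2) − (Σ(ρt)_1 − Σ(ρt)_2) / ρ_m.
Σt_1 = 41.53 km; Σt_2 = 22.4 km; Σ(ρt)_1 = 118.14347; Σ(ρt)_2 = 63.3472 (in km·g/cm³).
e = (41.53 − 22.4) − (118.14347 − 63.3472) / 3.372 = 2.88 km.

2.88 km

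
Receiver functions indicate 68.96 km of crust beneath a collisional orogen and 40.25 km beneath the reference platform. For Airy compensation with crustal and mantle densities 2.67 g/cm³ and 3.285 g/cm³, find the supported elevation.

Excess crust Δ = 68.96 km − 40.25 km = 28.71 km, split between elevation h and root r with h + r = Δ.
Airy balance ρ_c h = (ρ_m − ρ_c) r gives r = h ρ_c/(ρ_m − ρ_c), so h (1 + ρ_c/(ρ_m − ρ_c)) = Δ, i.e. h = Δ (ρ_m − ρ_c)/ρ_m.
h = 28.71 km × 0.615/3.285 = 5.37 km.

5.37 km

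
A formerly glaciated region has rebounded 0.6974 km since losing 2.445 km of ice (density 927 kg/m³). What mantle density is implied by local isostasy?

ρ_m = ρ_ice t / u = 927 × 2.445 km/0.6974 km = 3250 kg/m³.

3250 kg/m³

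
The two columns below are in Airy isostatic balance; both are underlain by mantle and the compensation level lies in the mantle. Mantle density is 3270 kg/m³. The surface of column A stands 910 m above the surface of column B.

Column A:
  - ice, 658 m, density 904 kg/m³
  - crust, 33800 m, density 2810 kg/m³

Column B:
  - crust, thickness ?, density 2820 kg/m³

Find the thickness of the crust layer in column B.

Take the compensation level at the base of the deeper column (depth z_c below the surface of column A) and equate Σ ρ_i t_i down to z_c; mantle fills any gap and the z_c terms cancel.
Column A: 658×904 + 33800×2810 + (z_c − 34458)×3270
Column B: 910×0 + x×2820 + (z_c − 910 − 0 − x)×3270
The z_c×3270 term appears on both sides and cancels. Collect the known terms of each column as K = Σ(ρt)_known − 3270 × (depth of known layers): K_A = 95572832 − 3270×34458 = −17104828; K_B = 0 − 3270×(910 + 0) = −2975700.
Balance: K_A = K_B − x×(3270 − 2820), so x = (K_B − K_A)/(3270 − 2820) = 14129100/450 = 31400 m.

31400 m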